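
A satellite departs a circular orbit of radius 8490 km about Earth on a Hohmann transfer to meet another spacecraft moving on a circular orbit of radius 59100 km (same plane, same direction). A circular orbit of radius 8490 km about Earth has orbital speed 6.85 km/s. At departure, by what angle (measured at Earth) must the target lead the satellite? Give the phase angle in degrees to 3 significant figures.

From the circular-orbit relation v² = μ/r at r = 8490 km: μ = v²r = (6.85)² × 8490 = 3.98372×10^5 km³/s².
The Hohmann ellipse has a_t = (r₁ + r₂)/2 = 33795 km.
The half-period of the transfer ellipse is t = π√(a_t³/μ) = 30923.2 s.
The target's mean motion on its circular orbit is ω₂ = √(μ/r₂³) = 4.39302×10^-5 rad/s.
Angle swept by the target during transfer: ω₂·t = 1.35846 rad = 77.83°.
The satellite traverses 180° on the transfer ellipse, so the target must lead by 180° − 77.83° = 102°.

φ = 102°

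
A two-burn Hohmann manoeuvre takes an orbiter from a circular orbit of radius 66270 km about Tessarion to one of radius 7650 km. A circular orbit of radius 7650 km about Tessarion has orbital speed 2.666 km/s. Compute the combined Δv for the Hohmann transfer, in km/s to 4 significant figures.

From the circular-orbit relation v² = μ/r at r = 7650 km: μ = v²r = (2.666)² × 7650 = 54372.8 km³/s².
Transfer-ellipse semi-major axis a_t = (r₁ + r₂)/2 = (66270 + 7650)/2 = 36960 km.
Circular speed at r₁: v₁ = √(μ/r₁) = √(54372.8/66270) = 0.9058 km/s.
Transfer-orbit speed at r₁ (v² = μ(2/r − 1/a)): v_a = √[μ(2/r₁ − 1/a_t)] = 0.4121 km/s.
First burn Δv₁ = |v_a − v₁| = 0.4937 km/s.
At r₂, v₂ = √(μ/r₂) = 2.6660 km/s.
Transfer-orbit speed at r₂: v_p = √[μ(2/r₂ − 1/a_t)] = 3.5699 km/s.
Second burn Δv₂ = |v₂ − v_p| = 0.9039 km/s.
Δv = Δv₁ + Δv₂ = 0.4937 + 0.9039 = 1.398 km/s.

Δv = 1.398 km/s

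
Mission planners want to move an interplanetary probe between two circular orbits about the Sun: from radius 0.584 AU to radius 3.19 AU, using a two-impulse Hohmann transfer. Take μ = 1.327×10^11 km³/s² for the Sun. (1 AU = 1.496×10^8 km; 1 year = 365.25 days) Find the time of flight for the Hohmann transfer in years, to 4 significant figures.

t = 1.296 years

In km: r₁ = 0.584 × 1.496×10^8 = 8.73664×10^7 km; r₂ = 3.19 × 1.496×10^8 = 4.77224×10^8 km.
Semi-major axis of the transfer orbit: a_t = (8.73664×10^7 + 4.77224×10^8)/2 = 2.822952×10^8 km.
By Kepler's third law the transfer-orbit period is T = 2π√(a_t³/μ), so t = T/2 = 4.090×10^7 s.
Converting: 4.090×10^7 s ÷ 3.15576×10^7 s/year (365.25 × 86400) = 1.296 years.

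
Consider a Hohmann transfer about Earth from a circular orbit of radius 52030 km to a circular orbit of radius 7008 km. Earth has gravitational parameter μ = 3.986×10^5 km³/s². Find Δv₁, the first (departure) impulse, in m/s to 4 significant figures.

Δv₁ = 1419 m/s

Semi-major axis of the transfer orbit: a_t = (52030 + 7008)/2 = 29519 km.
On the circular orbit at r = 52030 km, v_c = √(μ/r) = 2.768 km/s.
Vis-viva on the transfer ellipse at r = 52030 km gives v_t = √[μ(2/r − 1/a_t)] = 1.349 km/s.
Δv₁ = |v_t − v_c| = |1.349 − 2.768| = 1.419 km/s.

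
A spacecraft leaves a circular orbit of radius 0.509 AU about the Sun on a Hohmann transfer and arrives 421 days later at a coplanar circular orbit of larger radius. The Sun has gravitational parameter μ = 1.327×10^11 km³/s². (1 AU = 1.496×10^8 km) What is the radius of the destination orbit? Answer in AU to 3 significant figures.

r₂ = 2.98 AU

In km: r₁ = 0.509 × 1.496×10^8 = 7.61464×10^7 km.
Transfer time t = 421 days = 3.63744×10^7 s, and t = π√(a_t³/μ).
So a_t = (μ t²/π²)^(1/3) = (1.327×10^11 × (3.63744×10^7)² / π²)^(1/3) = 2.6105×10^8 km.
Since a_t = (r₁ + r₂)/2, r₂ = 2a_t − r₁ = 2×2.6105×10^8 − 7.61464×10^7 = 4.459536×10^8 km.
In AU: r₂ = 4.459536×10^8 / 1.496×10^8 = 2.98 AU.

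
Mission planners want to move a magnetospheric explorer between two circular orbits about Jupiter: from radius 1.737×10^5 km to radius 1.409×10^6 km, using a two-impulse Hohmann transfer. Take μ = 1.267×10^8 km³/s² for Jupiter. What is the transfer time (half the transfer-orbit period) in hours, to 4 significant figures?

t = 54.58 hours

Transfer-ellipse semi-major axis a_t = (r₁ + r₂)/2 = (1.737×10^5 + 1.409×10^6)/2 = 7.9135×10^5 km.
Half the transfer-orbit period gives t = π√(a_t³/μ) = 1.965×10^5 s.
Converting: 1.965×10^5 s ÷ 3600 s/hour = 54.58 hours.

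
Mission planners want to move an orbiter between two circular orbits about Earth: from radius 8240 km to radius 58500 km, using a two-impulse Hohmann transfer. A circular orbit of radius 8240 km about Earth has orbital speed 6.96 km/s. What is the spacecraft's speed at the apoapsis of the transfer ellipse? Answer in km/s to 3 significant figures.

v = 1.30 km/s

From the circular-orbit relation v² = μ/r at r = 8240 km: μ = v²r = (6.96)² × 8240 = 3.99159×10^5 km³/s².
Semi-major axis of the transfer orbit: a_t = (8240 + 58500)/2 = 33370 km.
The apoapsis of the transfer ellipse is at r = 58500 km.
Applying v² = μ(2/r − 1/a_t): v = 1.298 km/s.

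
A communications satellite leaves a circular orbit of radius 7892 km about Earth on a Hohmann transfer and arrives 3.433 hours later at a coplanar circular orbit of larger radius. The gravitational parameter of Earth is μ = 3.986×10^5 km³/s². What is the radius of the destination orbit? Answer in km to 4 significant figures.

Transfer time t = 3.433 hours = 12358.8 s, and t = π√(a_t³/μ).
So a_t = (μ t²/π²)^(1/3) = (3.986×10^5 × (12358.8)² / π²)^(1/3) = 18340 km.
Since a_t = (r₁ + r₂)/2, r₂ = 2a_t − r₁ = 2×18340 − 7892 = 28788 km.

r₂ = 28790 km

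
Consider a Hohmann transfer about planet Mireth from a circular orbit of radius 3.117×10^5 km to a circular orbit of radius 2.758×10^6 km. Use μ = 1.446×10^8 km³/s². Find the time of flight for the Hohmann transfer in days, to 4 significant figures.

t = 5.750 days

Transfer-ellipse semi-major axis a_t = (r₁ + r₂)/2 = (3.117×10^5 + 2.758×10^6)/2 = 1.53485×10^6 km.
Transfer time t = π√(a_t³/μ) = π√((1.53485×10^6)³ / 1.446×10^8) = 4.968×10^5 s.
Converting: 4.968×10^5 s ÷ 86400 s/day = 5.750 days.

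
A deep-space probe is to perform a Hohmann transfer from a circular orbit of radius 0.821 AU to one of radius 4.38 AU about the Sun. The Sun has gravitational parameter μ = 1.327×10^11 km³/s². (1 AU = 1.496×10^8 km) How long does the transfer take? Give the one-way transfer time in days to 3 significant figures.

t = 766 days

In km: r₁ = 0.821 × 1.496×10^8 = 1.228216×10^8 km; r₂ = 4.38 × 1.496×10^8 = 6.55248×10^8 km.
The Hohmann ellipse has a_t = (r₁ + r₂)/2 = 3.890348×10^8 km.
Half the transfer-orbit period gives t = π√(a_t³/μ) = 6.618×10^7 s.
Converting: 6.618×10^7 s ÷ 86400 s/day = 766 days.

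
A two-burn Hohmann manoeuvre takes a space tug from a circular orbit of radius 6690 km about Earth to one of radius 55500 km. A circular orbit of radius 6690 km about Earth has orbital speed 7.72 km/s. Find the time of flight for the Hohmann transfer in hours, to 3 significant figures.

From the circular-orbit relation v² = μ/r at r = 6690 km: μ = v²r = (7.72)² × 6690 = 3.98713×10^5 km³/s².
Transfer-ellipse semi-major axis a_t = (r₁ + r₂)/2 = (6690 + 55500)/2 = 31095 km.
Transfer time t = π√(a_t³/μ) = π√((31095)³ / 3.98713×10^5) = 27280 s.
Converting: 27280 s ÷ 3600 s/hour = 7.58 hours.

t = 7.58 hours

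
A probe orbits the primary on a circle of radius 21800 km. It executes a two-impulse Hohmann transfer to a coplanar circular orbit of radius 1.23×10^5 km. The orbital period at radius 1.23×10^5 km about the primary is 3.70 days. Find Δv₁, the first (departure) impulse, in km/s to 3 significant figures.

Δv₁ = 1.74 km/s

From Kepler's third law T² = 4π²r³/μ at r = 1.23×10^5 km, T = 3.70 days = 3.70 × 86400 s = 3.1968×10^5 s: μ = 4π²r³/T² = 7.18860×10^5 km³/s².
The Hohmann ellipse has a_t = (r₁ + r₂)/2 = 72400 km.
On the circular orbit at r = 21800 km, v_c = √(μ/r) = 5.7424 km/s.
Vis-viva on the transfer ellipse at r = 21800 km gives v_t = √[μ(2/r − 1/a_t)] = 7.4847 km/s.
Δv₁ = |v_t − v_c| = |7.4847 − 5.7424| = 1.742 km/s.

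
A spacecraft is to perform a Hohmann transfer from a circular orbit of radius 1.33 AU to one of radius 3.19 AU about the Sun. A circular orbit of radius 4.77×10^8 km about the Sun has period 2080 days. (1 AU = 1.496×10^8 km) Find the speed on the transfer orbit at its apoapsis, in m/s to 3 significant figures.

From Kepler's third law T² = 4π²r³/μ at r = 4.77×10^8 km, T = 2080 days = 2080 × 86400 s = 1.79712×10^8 s: μ = 4π²r³/T² = 1.32666×10^11 km³/s².
In km: r₁ = 1.33 × 1.496×10^8 = 1.98968×10^8 km; r₂ = 3.19 × 1.496×10^8 = 4.77224×10^8 km.
Transfer-ellipse semi-major axis a_t = (r₁ + r₂)/2 = (1.98968×10^8 + 4.77224×10^8)/2 = 3.38096×10^8 km.
At apoapsis, r = 4.77224×10^8 km.
From the vis-viva equation, v = √[μ(2/r − 1/a_t)] = 12.79 km/s.

v = 12800 m/s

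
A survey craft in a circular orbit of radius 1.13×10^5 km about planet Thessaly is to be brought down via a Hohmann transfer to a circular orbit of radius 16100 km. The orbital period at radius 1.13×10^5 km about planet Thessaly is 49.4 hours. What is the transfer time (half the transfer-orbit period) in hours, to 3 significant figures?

t = 10.7 hours

From Kepler's third law T² = 4π²r³/μ at r = 1.13×10^5 km, T = 49.4 hours = 49.4 × 3600 s = 1.7784×10^5 s: μ = 4π²r³/T² = 1.80109×10^6 km³/s².
The Hohmann ellipse has a_t = (r₁ + r₂)/2 = 64550 km.
By Kepler's third law the transfer-orbit period is T = 2π√(a_t³/μ), so t = T/2 = 38390 s.
Converting: 38390 s ÷ 3600 s/hour = 10.7 hours.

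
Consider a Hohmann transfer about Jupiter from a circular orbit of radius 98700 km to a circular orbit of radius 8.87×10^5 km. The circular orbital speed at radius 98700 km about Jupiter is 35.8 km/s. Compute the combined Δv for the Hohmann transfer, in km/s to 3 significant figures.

Δv = 18.8 km/s

From the circular-orbit relation v² = μ/r at r = 98700 km: μ = v²r = (35.8)² × 98700 = 1.26498×10^8 km³/s².
The Hohmann ellipse has a_t = (r₁ + r₂)/2 = 4.9285×10^5 km.
Circular speed at r₁: v₁ = √(μ/r₁) = √(1.26498×10^8/98700) = 35.80 km/s.
On the transfer ellipse at r₁, vis-viva equation gives v_p = √[μ(2/r₁ − 1/a_t)] = 48.03 km/s.
First burn Δv₁ = |v_p − v₁| = 12.23 km/s.
Circular speed at r₂: v₂ = √(μ/r₂) = 11.942 km/s.
Transfer-orbit speed at r₂: v_a = √[μ(2/r₂ − 1/a_t)] = 5.3442 km/s.
Second burn Δv₂ = |v₂ − v_a| = 6.598 km/s.
Total Δv = Δv₁ + Δv₂ = 18.83 km/s.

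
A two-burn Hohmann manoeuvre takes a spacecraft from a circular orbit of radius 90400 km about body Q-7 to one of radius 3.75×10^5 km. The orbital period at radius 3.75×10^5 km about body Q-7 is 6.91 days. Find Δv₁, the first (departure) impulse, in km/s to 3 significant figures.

From Kepler's third law T² = 4π²r³/μ at r = 3.75×10^5 km, T = 6.91 days = 6.91 × 86400 s = 5.97024×10^5 s: μ = 4π²r³/T² = 5.84077×10^6 km³/s².
The Hohmann ellipse has a_t = (r₁ + r₂)/2 = 2.327×10^5 km.
Circular speed at r = 90400 km: v_c = √(μ/r) = 8.0381 km/s.
Transfer-orbit speed at the same r (vis-viva, a = a_t): v_t = √[μ(2/r − 1/a_t)] = 10.204 km/s.
Δv₁ = |v_t − v_c| = |10.204 − 8.0381| = 2.166 km/s.

Δv₁ = 2.17 km/s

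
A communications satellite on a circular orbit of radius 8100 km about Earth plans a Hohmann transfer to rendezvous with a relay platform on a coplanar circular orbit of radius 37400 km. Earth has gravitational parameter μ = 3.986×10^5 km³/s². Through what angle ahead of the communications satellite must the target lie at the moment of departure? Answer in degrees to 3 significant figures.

Transfer-ellipse semi-major axis a_t = (r₁ + r₂)/2 = (8100 + 37400)/2 = 22750 km.
The half-period of the transfer ellipse is t = π√(a_t³/μ) = 17074.7 s.
Target angular speed ω₂ = √(μ/r₂³) = 8.72893×10^-5 rad/s.
Angle swept by the target during transfer: ω₂·t = 1.49044 rad = 85.40°.
Arrival is 180° from departure on the ellipse, so φ = 180° − 85.40° = 94.6°.

φ = 94.6°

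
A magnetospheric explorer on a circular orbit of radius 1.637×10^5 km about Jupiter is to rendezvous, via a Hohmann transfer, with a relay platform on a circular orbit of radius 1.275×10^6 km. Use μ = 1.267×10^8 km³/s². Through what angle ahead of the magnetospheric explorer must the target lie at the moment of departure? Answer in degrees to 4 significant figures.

φ = 103.7°

Transfer-ellipse semi-major axis a_t = (r₁ + r₂)/2 = (1.637×10^5 + 1.275×10^6)/2 = 7.1935×10^5 km.
The half-period of the transfer ellipse is t = π√(a_t³/μ) = 1.703×10^5 s.
Target angular speed ω₂ = √(μ/r₂³) = 7.818×10^-6 rad/s.
Angle swept by the target during transfer: ω₂·t = 1.3314 rad = 76.28°.
The magnetospheric explorer traverses 180° on the transfer ellipse, so the target must lead by 180° − 76.28° = 103.7°.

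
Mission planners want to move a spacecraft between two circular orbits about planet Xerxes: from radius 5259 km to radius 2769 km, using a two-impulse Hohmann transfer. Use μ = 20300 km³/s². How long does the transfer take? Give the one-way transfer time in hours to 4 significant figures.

t = 1.558 hours

Transfer-ellipse semi-major axis a_t = (r₁ + r₂)/2 = (5259 + 2769)/2 = 4014 km.
By Kepler's third law the transfer-orbit period is T = 2π√(a_t³/μ), so t = T/2 = 5607.5 s.
Converting: 5607.5 s ÷ 3600 s/hour = 1.558 hours.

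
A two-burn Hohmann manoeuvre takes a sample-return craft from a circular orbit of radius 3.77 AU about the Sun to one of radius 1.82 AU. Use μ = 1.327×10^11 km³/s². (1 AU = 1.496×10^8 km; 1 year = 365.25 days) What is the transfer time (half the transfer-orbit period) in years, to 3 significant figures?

In km: r₁ = 3.77 × 1.496×10^8 = 5.63992×10^8 km; r₂ = 1.82 × 1.496×10^8 = 2.72272×10^8 km.
The Hohmann ellipse has a_t = (r₁ + r₂)/2 = 4.18132×10^8 km.
Transfer time t = π√(a_t³/μ) = π√((4.18132×10^8)³ / 1.327×10^11) = 7.374×10^7 s.
Converting: 7.374×10^7 s ÷ 3.15576×10^7 s/year (365.25 × 86400) = 2.34 years.

t = 2.34 years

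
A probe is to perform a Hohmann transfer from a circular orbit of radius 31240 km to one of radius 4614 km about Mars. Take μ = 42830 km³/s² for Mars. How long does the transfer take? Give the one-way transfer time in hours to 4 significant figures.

Transfer-ellipse semi-major axis a_t = (r₁ + r₂)/2 = (31240 + 4614)/2 = 17927 km.
Transfer time t = π√(a_t³/μ) = π√((17927)³ / 42830) = 36440 s.
Converting: 36440 s ÷ 3600 s/hour = 10.12 hours.

t = 10.12 hours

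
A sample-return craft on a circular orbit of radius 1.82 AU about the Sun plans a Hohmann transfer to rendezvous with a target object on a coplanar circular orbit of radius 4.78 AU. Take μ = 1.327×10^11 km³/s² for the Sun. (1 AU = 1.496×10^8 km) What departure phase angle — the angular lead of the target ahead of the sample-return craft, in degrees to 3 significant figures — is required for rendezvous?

φ = 76.7°

In km: r₁ = 1.82 × 1.496×10^8 = 2.72272×10^8 km; r₂ = 4.78 × 1.496×10^8 = 7.15088×10^8 km.
Semi-major axis of the transfer orbit: a_t = (2.72272×10^8 + 7.15088×10^8)/2 = 4.9368×10^8 km.
The half-period of the transfer ellipse is t = π√(a_t³/μ) = 9.460×10^7 s.
The target's mean motion on its circular orbit is ω₂ = √(μ/r₂³) = 1.905×10^-8 rad/s.
Angle swept by the target during transfer: ω₂·t = 1.8021 rad = 103.3°.
Arrival is 180° from departure on the ellipse, so φ = 180° − 103.3° = 76.7°.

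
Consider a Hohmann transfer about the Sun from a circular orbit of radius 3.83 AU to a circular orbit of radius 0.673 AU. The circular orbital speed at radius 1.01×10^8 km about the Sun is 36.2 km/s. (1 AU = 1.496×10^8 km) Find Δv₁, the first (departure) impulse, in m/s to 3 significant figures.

From the circular-orbit relation v² = μ/r at r = 1.01×10^8 km: μ = v²r = (36.2)² × 1.01×10^8 = 1.32354×10^11 km³/s².
In km: r₁ = 3.83 × 1.496×10^8 = 5.72968×10^8 km; r₂ = 0.673 × 1.496×10^8 = 1.006808×10^8 km.
Transfer-ellipse semi-major axis a_t = (r₁ + r₂)/2 = (5.72968×10^8 + 1.006808×10^8)/2 = 3.368244×10^8 km.
Circular speed at r = 5.72968×10^8 km: v_c = √(μ/r) = 15.1986 km/s.
Transfer-orbit speed at the same r (vis-viva, a = a_t): v_t = √[μ(2/r − 1/a_t)] = 8.30951 km/s.
Δv₁ = |v_t − v_c| = |8.30951 − 15.1986| = 6.889 km/s.

Δv₁ = 6890 m/s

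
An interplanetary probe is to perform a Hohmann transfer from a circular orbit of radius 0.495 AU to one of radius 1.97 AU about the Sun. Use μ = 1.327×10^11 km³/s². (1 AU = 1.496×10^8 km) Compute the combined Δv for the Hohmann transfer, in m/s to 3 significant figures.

In km: r₁ = 0.495 × 1.496×10^8 = 7.4052×10^7 km; r₂ = 1.97 × 1.496×10^8 = 2.94712×10^8 km.
Semi-major axis of the transfer orbit: a_t = (7.4052×10^7 + 2.94712×10^8)/2 = 1.84382×10^8 km.
Circular speed at r₁: v₁ = √(μ/r₁) = √(1.327×10^11/7.4052×10^7) = 42.33 km/s.
On the transfer ellipse at r₁, vis-viva gives v_p = √[μ(2/r₁ − 1/a_t)] = 53.52 km/s.
First burn Δv₁ = |v_p − v₁| = 11.19 km/s.
At r₂, v₂ = √(μ/r₂) = 21.220 km/s.
Transfer-orbit speed at r₂: v_a = √[μ(2/r₂ − 1/a_t)] = 13.448 km/s.
Second burn Δv₂ = |v₂ − v_a| = 7.772 km/s.
Δv = Δv₁ + Δv₂ = 11.19 + 7.772 = 18.96 km/s.

Δv = 19000 m/s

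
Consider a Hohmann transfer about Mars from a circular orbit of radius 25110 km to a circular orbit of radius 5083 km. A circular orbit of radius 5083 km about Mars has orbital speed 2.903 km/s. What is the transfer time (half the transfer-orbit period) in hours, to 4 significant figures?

From the circular-orbit relation v² = μ/r at r = 5083 km: μ = v²r = (2.903)² × 5083 = 42836.5 km³/s².
Semi-major axis of the transfer orbit: a_t = (25110 + 5083)/2 = 15096.5 km.
Transfer time t = π√(a_t³/μ) = π√((15096.5)³ / 42836.5) = 28155 s.
Converting: 28155 s ÷ 3600 s/hour = 7.821 hours.

t = 7.821 hours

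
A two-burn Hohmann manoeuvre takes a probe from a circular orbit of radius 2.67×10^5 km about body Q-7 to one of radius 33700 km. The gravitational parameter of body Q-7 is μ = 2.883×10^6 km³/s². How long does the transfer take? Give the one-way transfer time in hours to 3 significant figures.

t = 30.0 hours

The Hohmann ellipse has a_t = (r₁ + r₂)/2 = 1.5035×10^5 km.
Transfer time t = π√(a_t³/μ) = π√((1.5035×10^5)³ / 2.883×10^6) = 1.079×10^5 s.
Converting: 1.079×10^5 s ÷ 3600 s/hour = 30.0 hours.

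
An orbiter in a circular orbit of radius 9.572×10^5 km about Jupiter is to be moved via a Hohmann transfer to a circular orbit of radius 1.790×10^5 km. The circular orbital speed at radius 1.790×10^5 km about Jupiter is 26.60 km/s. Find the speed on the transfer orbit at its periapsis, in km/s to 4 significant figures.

v = 34.53 km/s

From the circular-orbit relation v² = μ/r at r = 1.790×10^5 km: μ = v²r = (26.60)² × 1.790×10^5 = 1.26653×10^8 km³/s².
The Hohmann ellipse has a_t = (r₁ + r₂)/2 = 5.681×10^5 km.
At periapsis, r = 1.790×10^5 km.
From the vis-viva equation, v = √[μ(2/r − 1/a_t)] = 34.53 km/s.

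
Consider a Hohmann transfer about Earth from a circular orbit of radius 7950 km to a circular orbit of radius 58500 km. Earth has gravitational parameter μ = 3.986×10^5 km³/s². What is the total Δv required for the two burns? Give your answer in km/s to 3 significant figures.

Δv = 3.65 km/s

Transfer-ellipse semi-major axis a_t = (r₁ + r₂)/2 = (7950 + 58500)/2 = 33225 km.
At r₁ the circular-orbit speed is v₁ = √(μ/r₁) = 7.081 km/s.
Transfer-orbit speed at r₁ (v² = μ(2/r − 1/a)): v_p = √[μ(2/r₁ − 1/a_t)] = 9.396 km/s.
First burn Δv₁ = |v_p − v₁| = 2.315 km/s.
Circular speed at r₂: v₂ = √(μ/r₂) = 2.610 km/s.
Transfer-orbit speed at r₂: v_a = √[μ(2/r₂ − 1/a_t)] = 1.277 km/s.
Second burn Δv₂ = |v₂ − v_a| = 1.333 km/s.
Total Δv = Δv₁ + Δv₂ = 3.648 km/s.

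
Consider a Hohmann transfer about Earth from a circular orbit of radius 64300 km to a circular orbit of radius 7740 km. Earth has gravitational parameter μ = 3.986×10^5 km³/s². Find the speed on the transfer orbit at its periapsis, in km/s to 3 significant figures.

v = 9.59 km/s

Transfer-ellipse semi-major axis a_t = (r₁ + r₂)/2 = (64300 + 7740)/2 = 36020 km.
At periapsis, r = 7740 km.
Vis-viva: v = √[μ(2/r − 1/a_t)] = √[3.986×10^5 × (2/7740 − 1/36020)] = 9.588 km/s.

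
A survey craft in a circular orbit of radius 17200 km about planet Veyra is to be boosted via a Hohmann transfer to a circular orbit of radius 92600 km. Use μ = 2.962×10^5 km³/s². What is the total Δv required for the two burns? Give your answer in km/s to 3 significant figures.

Δv = 2.03 km/s

The Hohmann ellipse has a_t = (r₁ + r₂)/2 = 54900 km.
At r₁ the circular-orbit speed is v₁ = √(μ/r₁) = 4.1498 km/s.
Transfer-orbit speed at r₁ (v² = μ(2/r − 1/a)): v_p = √[μ(2/r₁ − 1/a_t)] = 5.3895 km/s.
First burn Δv₁ = |v_p − v₁| = 1.240 km/s.
Circular speed at r₂: v₂ = √(μ/r₂) = 1.7885 km/s.
Transfer-orbit speed at r₂: v_a = √[μ(2/r₂ − 1/a_t)] = 1.0011 km/s.
Second burn Δv₂ = |v₂ − v_a| = 0.7874 km/s.
Total Δv = Δv₁ + Δv₂ = 2.027 km/s.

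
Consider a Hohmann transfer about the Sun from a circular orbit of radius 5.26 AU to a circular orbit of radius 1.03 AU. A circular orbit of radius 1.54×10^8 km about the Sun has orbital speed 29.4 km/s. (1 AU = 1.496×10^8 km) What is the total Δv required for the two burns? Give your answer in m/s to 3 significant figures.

From the circular-orbit relation v² = μ/r at r = 1.54×10^8 km: μ = v²r = (29.4)² × 1.54×10^8 = 1.33111×10^11 km³/s².
In km: r₁ = 5.26 × 1.496×10^8 = 7.86896×10^8 km; r₂ = 1.03 × 1.496×10^8 = 1.54088×10^8 km.
Semi-major axis of the transfer orbit: a_t = (7.86896×10^8 + 1.54088×10^8)/2 = 4.70492×10^8 km.
At r₁ the circular-orbit speed is v₁ = √(μ/r₁) = 13.006 km/s.
Transfer-orbit speed at r₁ (vis-viva): v_a = √[μ(2/r₁ − 1/a_t)] = 7.4432 km/s.
First burn Δv₁ = |v_a − v₁| = 5.563 km/s.
At r₂, v₂ = √(μ/r₂) = 29.392 km/s.
Transfer-orbit speed at r₂: v_p = √[μ(2/r₂ − 1/a_t)] = 38.011 km/s.
Second burn Δv₂ = |v₂ − v_p| = 8.619 km/s.
Total Δv = Δv₁ + Δv₂ = 14.18 km/s.

Δv = 14200 m/s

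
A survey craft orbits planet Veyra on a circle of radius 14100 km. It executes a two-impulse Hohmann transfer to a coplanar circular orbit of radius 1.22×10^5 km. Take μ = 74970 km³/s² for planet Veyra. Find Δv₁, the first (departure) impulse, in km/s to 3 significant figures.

The Hohmann ellipse has a_t = (r₁ + r₂)/2 = 68050 km.
On the circular orbit at r = 14100 km, v_c = √(μ/r) = 2.3059 km/s.
Vis-viva on the transfer ellipse at r = 14100 km gives v_t = √[μ(2/r − 1/a_t)] = 3.0875 km/s.
Δv₁ = |v_t − v_c| = |3.0875 − 2.3059| = 0.7816 km/s.

Δv₁ = 0.782 km/s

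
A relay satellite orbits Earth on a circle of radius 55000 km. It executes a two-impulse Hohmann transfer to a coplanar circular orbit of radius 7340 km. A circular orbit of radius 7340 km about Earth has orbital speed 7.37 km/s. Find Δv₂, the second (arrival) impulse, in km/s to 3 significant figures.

From the circular-orbit relation v² = μ/r at r = 7340 km: μ = v²r = (7.37)² × 7340 = 3.98686×10^5 km³/s².
Semi-major axis of the transfer orbit: a_t = (55000 + 7340)/2 = 31170 km.
On the circular orbit at r = 7340 km, v_c = √(μ/r) = 7.370 km/s.
Transfer-orbit speed at the same r (vis-viva, a = a_t): v_t = √[μ(2/r − 1/a_t)] = 9.790 km/s.
Δv₂ = |v_t − v_c| = |9.790 − 7.370| = 2.420 km/s.

Δv₂ = 2.42 km/s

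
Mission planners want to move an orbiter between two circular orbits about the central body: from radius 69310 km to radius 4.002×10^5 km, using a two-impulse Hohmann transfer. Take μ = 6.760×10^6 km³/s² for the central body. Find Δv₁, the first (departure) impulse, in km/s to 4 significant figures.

Semi-major axis of the transfer orbit: a_t = (69310 + 4.002×10^5)/2 = 2.34755×10^5 km.
On the circular orbit at r = 69310 km, v_c = √(μ/r) = 9.8759 km/s.
Vis-viva on the transfer ellipse at r = 69310 km gives v_t = √[μ(2/r − 1/a_t)] = 12.895 km/s.
Δv₁ = |v_t − v_c| = |12.895 − 9.8759| = 3.019 km/s.

Δv₁ = 3.019 km/s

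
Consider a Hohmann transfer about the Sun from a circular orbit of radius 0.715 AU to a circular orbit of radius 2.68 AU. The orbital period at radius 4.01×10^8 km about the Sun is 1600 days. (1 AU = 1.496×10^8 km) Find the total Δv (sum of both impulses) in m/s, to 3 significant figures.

From Kepler's third law T² = 4π²r³/μ at r = 4.01×10^8 km, T = 1600 days = 1600 × 86400 s = 1.3824×10^8 s: μ = 4π²r³/T² = 1.33206×10^11 km³/s².
In km: r₁ = 0.715 × 1.496×10^8 = 1.06964×10^8 km; r₂ = 2.68 × 1.496×10^8 = 4.00928×10^8 km.
Transfer-ellipse semi-major axis a_t = (r₁ + r₂)/2 = (1.06964×10^8 + 4.00928×10^8)/2 = 2.53946×10^8 km.
At r₁ the circular-orbit speed is v₁ = √(μ/r₁) = 35.289 km/s.
On the transfer ellipse at r₁, v² = μ(2/r − 1/a) gives v_p = √[μ(2/r₁ − 1/a_t)] = 44.341 km/s.
First burn Δv₁ = |v_p − v₁| = 9.052 km/s.
Circular speed at r₂: v₂ = √(μ/r₂) = 18.228 km/s.
Transfer-orbit speed at r₂: v_a = √[μ(2/r₂ − 1/a_t)] = 11.830 km/s.
Second burn Δv₂ = |v₂ − v_a| = 6.398 km/s.
Total Δv = Δv₁ + Δv₂ = 15.45 km/s.

Δv = 15400 m/s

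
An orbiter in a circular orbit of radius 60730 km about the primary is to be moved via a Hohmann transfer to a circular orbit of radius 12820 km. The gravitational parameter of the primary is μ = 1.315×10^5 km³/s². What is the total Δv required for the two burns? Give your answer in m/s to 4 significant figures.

Transfer-ellipse semi-major axis a_t = (r₁ + r₂)/2 = (60730 + 12820)/2 = 36775 km.
At r₁ the circular-orbit speed is v₁ = √(μ/r₁) = 1.4715 km/s.
Transfer-orbit speed at r₁ (vis-viva): v_a = √[μ(2/r₁ − 1/a_t)] = 0.86882 km/s.
First burn Δv₁ = |v_a − v₁| = 0.6027 km/s.
At r₂, v₂ = √(μ/r₂) = 3.203 km/s.
Transfer-orbit speed at r₂: v_p = √[μ(2/r₂ − 1/a_t)] = 4.116 km/s.
Second burn Δv₂ = |v₂ − v_p| = 0.9130 km/s.
Total Δv = Δv₁ + Δv₂ = 1.516 km/s.

Δv = 1516 m/s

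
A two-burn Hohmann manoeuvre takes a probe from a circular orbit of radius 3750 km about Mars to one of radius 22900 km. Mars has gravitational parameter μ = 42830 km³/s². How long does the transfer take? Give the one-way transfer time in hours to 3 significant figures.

The Hohmann ellipse has a_t = (r₁ + r₂)/2 = 13325 km.
Transfer time t = π√(a_t³/μ) = π√((13325)³ / 42830) = 23350 s.
Converting: 23350 s ÷ 3600 s/hour = 6.49 hours.

t = 6.49 hours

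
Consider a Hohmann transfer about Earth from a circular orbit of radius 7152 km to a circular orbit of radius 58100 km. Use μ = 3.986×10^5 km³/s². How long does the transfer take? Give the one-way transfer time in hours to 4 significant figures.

t = 8.146 hours

Transfer-ellipse semi-major axis a_t = (r₁ + r₂)/2 = (7152 + 58100)/2 = 32626 km.
By Kepler's third law the transfer-orbit period is T = 2π√(a_t³/μ), so t = T/2 = 29324 s.
Converting: 29324 s ÷ 3600 s/hour = 8.146 hours.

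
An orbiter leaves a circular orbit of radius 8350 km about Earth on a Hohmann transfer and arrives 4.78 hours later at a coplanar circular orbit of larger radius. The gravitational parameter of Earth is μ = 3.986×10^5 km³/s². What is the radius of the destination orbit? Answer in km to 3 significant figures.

Transfer time t = 4.78 hours = 17208 s, and t = π√(a_t³/μ).
So a_t = (μ t²/π²)^(1/3) = (3.986×10^5 × (17208)² / π²)^(1/3) = 22868 km.
Since a_t = (r₁ + r₂)/2, r₂ = 2a_t − r₁ = 2×22868 − 8350 = 37386 km.

r₂ = 37400 km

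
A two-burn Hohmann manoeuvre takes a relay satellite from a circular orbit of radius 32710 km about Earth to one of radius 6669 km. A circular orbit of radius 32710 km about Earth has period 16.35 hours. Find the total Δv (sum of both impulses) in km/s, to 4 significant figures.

From Kepler's third law T² = 4π²r³/μ at r = 32710 km, T = 16.35 hours = 16.35 × 3600 s = 58860 s: μ = 4π²r³/T² = 3.98805×10^5 km³/s².
Semi-major axis of the transfer orbit: a_t = (32710 + 6669)/2 = 19689.5 km.
At r₁ the circular-orbit speed is v₁ = √(μ/r₁) = 3.492 km/s.
Transfer-orbit speed at r₁ (vis-viva): v_a = √[μ(2/r₁ − 1/a_t)] = 2.032 km/s.
First burn Δv₁ = |v_a − v₁| = 1.460 km/s.
At r₂, v₂ = √(μ/r₂) = 7.733 km/s.
Transfer-orbit speed at r₂: v_p = √[μ(2/r₂ − 1/a_t)] = 9.967 km/s.
Second burn Δv₂ = |v₂ − v_p| = 2.234 km/s.
Δv = Δv₁ + Δv₂ = 1.460 + 2.234 = 3.694 km/s.

Δv = 3.694 km/s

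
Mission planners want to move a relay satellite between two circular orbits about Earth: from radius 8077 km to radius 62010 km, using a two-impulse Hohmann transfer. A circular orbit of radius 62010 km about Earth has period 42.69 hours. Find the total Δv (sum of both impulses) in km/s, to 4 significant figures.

From Kepler's third law T² = 4π²r³/μ at r = 62010 km, T = 42.69 hours = 42.69 × 3600 s = 1.53684×10^5 s: μ = 4π²r³/T² = 3.98554×10^5 km³/s².
The Hohmann ellipse has a_t = (r₁ + r₂)/2 = 35043.5 km.
At r₁ the circular-orbit speed is v₁ = √(μ/r₁) = 7.0246 km/s.
Transfer-orbit speed at r₁ (vis-viva): v_p = √[μ(2/r₁ − 1/a_t)] = 9.3443 km/s.
First burn Δv₁ = |v_p − v₁| = 2.320 km/s.
At r₂, v₂ = √(μ/r₂) = 2.535 km/s.
Transfer-orbit speed at r₂: v_a = √[μ(2/r₂ − 1/a_t)] = 1.217 km/s.
Second burn Δv₂ = |v₂ − v_a| = 1.318 km/s.
Δv = Δv₁ + Δv₂ = 2.320 + 1.318 = 3.638 km/s.

Δv = 3.638 km/s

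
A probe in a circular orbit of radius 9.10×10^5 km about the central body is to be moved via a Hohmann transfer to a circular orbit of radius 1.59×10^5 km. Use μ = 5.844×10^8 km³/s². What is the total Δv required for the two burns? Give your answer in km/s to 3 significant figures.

Δv = 30.0 km/s

Semi-major axis of the transfer orbit: a_t = (9.100×10^5 + 1.590×10^5)/2 = 5.345×10^5 km.
Circular speed at r₁: v₁ = √(μ/r₁) = √(5.844×10^8/9.100×10^5) = 25.34 km/s.
On the transfer ellipse at r₁, vis-viva gives v_a = √[μ(2/r₁ − 1/a_t)] = 13.82 km/s.
First burn Δv₁ = |v_a − v₁| = 11.52 km/s.
At r₂, v₂ = √(μ/r₂) = 60.626 km/s.
Transfer-orbit speed at r₂: v_p = √[μ(2/r₂ − 1/a_t)] = 79.105 km/s.
Second burn Δv₂ = |v₂ − v_p| = 18.48 km/s.
Δv = Δv₁ + Δv₂ = 11.52 + 18.48 = 30.00 km/s.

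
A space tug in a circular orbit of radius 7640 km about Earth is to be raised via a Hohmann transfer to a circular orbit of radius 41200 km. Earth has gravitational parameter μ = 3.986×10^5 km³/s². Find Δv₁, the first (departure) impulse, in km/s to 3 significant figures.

Δv₁ = 2.16 km/s

Semi-major axis of the transfer orbit: a_t = (7640 + 41200)/2 = 24420 km.
On the circular orbit at r = 7640 km, v_c = √(μ/r) = 7.223 km/s.
Transfer-orbit speed at the same r (vis-viva, a = a_t): v_t = √[μ(2/r − 1/a_t)] = 9.382 km/s.
Δv₁ = |v_t − v_c| = |9.382 − 7.223| = 2.159 km/s.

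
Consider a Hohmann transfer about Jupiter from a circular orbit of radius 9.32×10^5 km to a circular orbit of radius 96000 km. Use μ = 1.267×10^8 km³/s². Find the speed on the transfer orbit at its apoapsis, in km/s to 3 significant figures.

Semi-major axis of the transfer orbit: a_t = (9.320×10^5 + 96000)/2 = 5.140×10^5 km.
At apoapsis, r = 9.320×10^5 km.
Vis-viva: v = √[μ(2/r − 1/a_t)] = √[1.267×10^8 × (2/9.320×10^5 − 1/5.140×10^5)] = 5.039 km/s.

v = 5.04 km/s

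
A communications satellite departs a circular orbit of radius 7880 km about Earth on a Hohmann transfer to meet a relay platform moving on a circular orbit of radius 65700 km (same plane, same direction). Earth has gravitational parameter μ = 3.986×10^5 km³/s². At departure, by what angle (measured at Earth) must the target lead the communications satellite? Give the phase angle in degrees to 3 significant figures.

The Hohmann ellipse has a_t = (r₁ + r₂)/2 = 36790 km.
The half-period of the transfer ellipse is t = π√(a_t³/μ) = 35113.64 s.
Target angular speed ω₂ = √(μ/r₂³) = 3.749044×10^-5 rad/s.
Angle swept by the target during transfer: ω₂·t = 1.31643 rad = 75.43°.
Arrival is 180° from departure on the ellipse, so φ = 180° − 75.43° = 105°.

φ = 105°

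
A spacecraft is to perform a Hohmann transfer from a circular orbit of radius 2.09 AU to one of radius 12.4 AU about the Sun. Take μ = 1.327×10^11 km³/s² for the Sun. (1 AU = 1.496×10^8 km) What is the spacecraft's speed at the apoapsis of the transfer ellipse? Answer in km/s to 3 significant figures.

v = 4.54 km/s

In km: r₁ = 2.09 × 1.496×10^8 = 3.12664×10^8 km; r₂ = 12.4 × 1.496×10^8 = 1.85504×10^9 km.
The Hohmann ellipse has a_t = (r₁ + r₂)/2 = 1.083852×10^9 km.
At apoapsis, r = 1.85504×10^9 km.
Applying v² = μ(2/r − 1/a_t): v = 4.543 km/s.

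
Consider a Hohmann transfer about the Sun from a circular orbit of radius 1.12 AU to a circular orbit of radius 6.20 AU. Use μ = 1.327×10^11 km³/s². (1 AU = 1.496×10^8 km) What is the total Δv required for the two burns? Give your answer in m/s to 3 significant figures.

Δv = 13800 m/s

In km: r₁ = 1.12 × 1.496×10^8 = 1.67552×10^8 km; r₂ = 6.20 × 1.496×10^8 = 9.2752×10^8 km.
Semi-major axis of the transfer orbit: a_t = (1.67552×10^8 + 9.2752×10^8)/2 = 5.47536×10^8 km.
At r₁ the circular-orbit speed is v₁ = √(μ/r₁) = 28.142 km/s.
Transfer-orbit speed at r₁ (vis-viva equation): v_p = √[μ(2/r₁ − 1/a_t)] = 36.628 km/s.
First burn Δv₁ = |v_p − v₁| = 8.486 km/s.
At r₂, v₂ = √(μ/r₂) = 11.961 km/s.
Transfer-orbit speed at r₂: v_a = √[μ(2/r₂ − 1/a_t)] = 6.6167 km/s.
Second burn Δv₂ = |v₂ − v_a| = 5.344 km/s.
Total Δv = Δv₁ + Δv₂ = 13.83 km/s.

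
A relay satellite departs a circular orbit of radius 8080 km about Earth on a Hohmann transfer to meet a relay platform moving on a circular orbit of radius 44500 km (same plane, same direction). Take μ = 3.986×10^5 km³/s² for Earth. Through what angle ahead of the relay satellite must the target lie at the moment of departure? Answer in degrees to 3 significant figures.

φ = 98.3°

Transfer-ellipse semi-major axis a_t = (r₁ + r₂)/2 = (8080 + 44500)/2 = 26290 km.
Transfer time t = π√(a_t³/μ) = 21210 s.
Target angular speed ω₂ = √(μ/r₂³) = 6.726×10^-5 rad/s.
Angle swept by the target during transfer: ω₂·t = 1.4266 rad = 81.74°.
The relay satellite traverses 180° on the transfer ellipse, so the target must lead by 180° − 81.74° = 98.3°.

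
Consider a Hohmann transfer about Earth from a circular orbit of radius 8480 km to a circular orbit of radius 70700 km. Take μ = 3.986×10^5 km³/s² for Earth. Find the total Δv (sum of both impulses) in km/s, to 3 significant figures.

Δv = 3.58 km/s

Semi-major axis of the transfer orbit: a_t = (8480 + 70700)/2 = 39590 km.
Circular speed at r₁: v₁ = √(μ/r₁) = √(3.986×10^5/8480) = 6.8560 km/s.
On the transfer ellipse at r₁, vis-viva equation gives v_p = √[μ(2/r₁ − 1/a_t)] = 9.1619 km/s.
First burn Δv₁ = |v_p − v₁| = 2.3059 km/s.
Circular speed at r₂: v₂ = √(μ/r₂) = 2.3744 km/s.
Transfer-orbit speed at r₂: v_a = √[μ(2/r₂ − 1/a_t)] = 1.0989 km/s.
Second burn Δv₂ = |v₂ − v_a| = 1.2755 km/s.
Δv = Δv₁ + Δv₂ = 2.3059 + 1.2755 = 3.581 km/s.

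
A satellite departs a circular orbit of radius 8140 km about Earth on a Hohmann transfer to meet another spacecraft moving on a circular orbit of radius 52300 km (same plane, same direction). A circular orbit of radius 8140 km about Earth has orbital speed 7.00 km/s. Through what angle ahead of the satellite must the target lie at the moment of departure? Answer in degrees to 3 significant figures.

From the circular-orbit relation v² = μ/r at r = 8140 km: μ = v²r = (7.00)² × 8140 = 3.98860×10^5 km³/s².
The Hohmann ellipse has a_t = (r₁ + r₂)/2 = 30220 km.
The half-period of the transfer ellipse is t = π√(a_t³/μ) = 26133 s.
Target angular speed ω₂ = √(μ/r₂³) = 5.2803×10^-5 rad/s.
Angle swept by the target during transfer: ω₂·t = 1.3799 rad = 79.06°.
Arrival is 180° from departure on the ellipse, so φ = 180° − 79.06° = 101°.

φ = 101°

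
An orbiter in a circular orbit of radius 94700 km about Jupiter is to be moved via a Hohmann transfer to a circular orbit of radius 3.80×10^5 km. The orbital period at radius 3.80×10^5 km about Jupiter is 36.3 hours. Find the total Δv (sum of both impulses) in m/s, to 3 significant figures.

Δv = 16400 m/s

From Kepler's third law T² = 4π²r³/μ at r = 3.80×10^5 km, T = 36.3 hours = 36.3 × 3600 s = 1.3068×10^5 s: μ = 4π²r³/T² = 1.26851×10^8 km³/s².
The Hohmann ellipse has a_t = (r₁ + r₂)/2 = 2.3735×10^5 km.
Circular speed at r₁: v₁ = √(μ/r₁) = √(1.26851×10^8/94700) = 36.60 km/s.
Transfer-orbit speed at r₁ (vis-viva): v_p = √[μ(2/r₁ − 1/a_t)] = 46.31 km/s.
First burn Δv₁ = |v_p − v₁| = 9.710 km/s.
At r₂, v₂ = √(μ/r₂) = 18.27 km/s.
Transfer-orbit speed at r₂: v_a = √[μ(2/r₂ − 1/a_t)] = 11.54 km/s.
Second burn Δv₂ = |v₂ − v_a| = 6.730 km/s.
Total Δv = Δv₁ + Δv₂ = 16.44 km/s.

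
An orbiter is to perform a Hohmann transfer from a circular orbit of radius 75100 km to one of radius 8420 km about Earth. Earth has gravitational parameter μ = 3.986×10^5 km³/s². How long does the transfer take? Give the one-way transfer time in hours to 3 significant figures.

Semi-major axis of the transfer orbit: a_t = (75100 + 8420)/2 = 41760 km.
Half the transfer-orbit period gives t = π√(a_t³/μ) = 42460 s.
Converting: 42460 s ÷ 3600 s/hour = 11.8 hours.

t = 11.8 hours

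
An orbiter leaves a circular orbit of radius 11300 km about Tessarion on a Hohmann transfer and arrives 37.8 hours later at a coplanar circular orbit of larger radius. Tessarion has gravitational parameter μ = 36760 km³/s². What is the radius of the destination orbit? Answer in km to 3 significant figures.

Transfer time t = 37.8 hours = 1.3608×10^5 s, and t = π√(a_t³/μ).
So a_t = (μ t²/π²)^(1/3) = (36760 × (1.3608×10^5)² / π²)^(1/3) = 41010 km.
Since a_t = (r₁ + r₂)/2, r₂ = 2a_t − r₁ = 2×41010 − 11300 = 70720 km.

r₂ = 70700 km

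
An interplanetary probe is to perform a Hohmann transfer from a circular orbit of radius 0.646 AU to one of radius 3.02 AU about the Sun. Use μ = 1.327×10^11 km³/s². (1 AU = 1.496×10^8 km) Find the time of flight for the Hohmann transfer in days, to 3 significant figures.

t = 453 days

In km: r₁ = 0.646 × 1.496×10^8 = 9.66416×10^7 km; r₂ = 3.02 × 1.496×10^8 = 4.51792×10^8 km.
Semi-major axis of the transfer orbit: a_t = (9.66416×10^7 + 4.51792×10^8)/2 = 2.742168×10^8 km.
Transfer time t = π√(a_t³/μ) = π√((2.742168×10^8)³ / 1.327×10^11) = 3.916×10^7 s.
Converting: 3.916×10^7 s ÷ 86400 s/day = 453 days.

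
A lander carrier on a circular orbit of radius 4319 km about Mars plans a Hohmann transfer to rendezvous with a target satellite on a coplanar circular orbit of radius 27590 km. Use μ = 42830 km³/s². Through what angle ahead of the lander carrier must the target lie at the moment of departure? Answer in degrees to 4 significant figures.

Transfer-ellipse semi-major axis a_t = (r₁ + r₂)/2 = (4319 + 27590)/2 = 15954.5 km.
The half-period of the transfer ellipse is t = π√(a_t³/μ) = 30591.5 s.
Target angular speed ω₂ = √(μ/r₂³) = 4.51592×10^-5 rad/s.
Angle swept by the target during transfer: ω₂·t = 1.381488 rad = 79.153°.
The lander carrier traverses 180° on the transfer ellipse, so the target must lead by 180° − 79.153° = 100.8°.

φ = 100.8°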